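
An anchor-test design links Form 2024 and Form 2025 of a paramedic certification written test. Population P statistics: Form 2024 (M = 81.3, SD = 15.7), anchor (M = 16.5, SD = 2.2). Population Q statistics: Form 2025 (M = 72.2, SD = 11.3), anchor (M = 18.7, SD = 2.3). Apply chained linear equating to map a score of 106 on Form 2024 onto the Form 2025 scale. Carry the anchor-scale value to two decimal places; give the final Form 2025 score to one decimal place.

Form 2024 → anchor (Population P): v = (2.2/15.7)(106 − 81.3) + 16.5 = 19.96
anchor → Form 2025 (Population Q): y = (11.3/2.3)(19.96 − 18.7) + 72.2 = 78.4

78.4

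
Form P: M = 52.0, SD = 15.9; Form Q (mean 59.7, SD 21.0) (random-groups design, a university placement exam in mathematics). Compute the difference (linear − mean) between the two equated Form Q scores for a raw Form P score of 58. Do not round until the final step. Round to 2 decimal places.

1.92

Mean-equated: 58 + (59.7 − 52.0) = 65.70
Linear-equated: (21.0/15.9)(58 − 52.0) + 59.7 = 67.625
Difference = 67.625 − 65.70 = 1.92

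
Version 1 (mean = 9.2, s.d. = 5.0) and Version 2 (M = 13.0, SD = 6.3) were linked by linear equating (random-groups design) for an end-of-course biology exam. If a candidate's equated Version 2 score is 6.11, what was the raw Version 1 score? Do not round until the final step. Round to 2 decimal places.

3.73

Invert y = (SD_Y/SD_X)(x − M_X) + M_Y:
x = (SD_X/SD_Y)(y − M_Y) + M_X = (5.0/6.3)(6.11 − 13.0) + 9.2
x = 0.793651 × -6.890 + 9.2 = 3.73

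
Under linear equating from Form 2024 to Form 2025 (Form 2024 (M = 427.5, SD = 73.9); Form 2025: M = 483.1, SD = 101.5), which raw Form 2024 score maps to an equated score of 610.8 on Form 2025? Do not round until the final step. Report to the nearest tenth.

520.5

Invert y = (SD_Y/SD_X)(x − M_X) + M_Y:
x = (SD_X/SD_Y)(y − M_Y) + M_X = (73.9/101.5)(610.8 − 483.1) + 427.5
x = 0.728079 × 127.700 + 427.5 = 520.5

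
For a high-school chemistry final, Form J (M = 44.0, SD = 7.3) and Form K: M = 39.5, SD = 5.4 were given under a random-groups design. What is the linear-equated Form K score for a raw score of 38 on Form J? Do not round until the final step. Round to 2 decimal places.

Linear equating: y = (SD_Y/SD_X)(x − M_X) + M_Y
y = (5.4/7.3)(38 − 44.0) + 39.5
y = 0.739726 × -6.0 + 39.5 = -4.4384 + 39.5 = 35.06

35.06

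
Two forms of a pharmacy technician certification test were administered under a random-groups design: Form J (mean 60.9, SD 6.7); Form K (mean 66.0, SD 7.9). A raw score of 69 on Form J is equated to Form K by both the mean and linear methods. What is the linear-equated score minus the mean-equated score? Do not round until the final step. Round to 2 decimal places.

1.45

Mean-equated: 69 + (66.0 − 60.9) = 74.10
Linear-equated: (7.9/6.7)(69 − 60.9) + 66.0 = 75.551
Difference = 75.551 − 74.10 = 1.45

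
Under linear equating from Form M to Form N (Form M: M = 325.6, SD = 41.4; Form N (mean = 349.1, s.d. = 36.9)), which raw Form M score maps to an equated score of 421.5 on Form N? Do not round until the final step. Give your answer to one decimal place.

Invert y = (SD_Y/SD_X)(x − M_X) + M_Y:
x = (SD_X/SD_Y)(y − M_Y) + M_X = (41.4/36.9)(421.5 − 349.1) + 325.6
x = 1.121951 × 72.400 + 325.6 = 406.8

406.8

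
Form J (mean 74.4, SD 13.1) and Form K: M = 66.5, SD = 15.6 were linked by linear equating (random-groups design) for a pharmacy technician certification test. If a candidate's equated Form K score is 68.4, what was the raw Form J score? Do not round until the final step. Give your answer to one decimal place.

76.0

Invert y = (SD_Y/SD_X)(x − M_X) + M_Y:
x = (SD_X/SD_Y)(y − M_Y) + M_X = (13.1/15.6)(68.4 − 66.5) + 74.4
x = 0.839744 × 1.900 + 74.4 = 76.0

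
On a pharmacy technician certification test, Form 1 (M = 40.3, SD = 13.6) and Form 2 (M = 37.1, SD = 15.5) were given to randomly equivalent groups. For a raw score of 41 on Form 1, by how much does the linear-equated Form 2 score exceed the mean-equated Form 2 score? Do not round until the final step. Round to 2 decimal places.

0.10

Mean-equated: 41 + (37.1 − 40.3) = 37.80
Linear-equated: (15.5/13.6)(41 − 40.3) + 37.1 = 37.898
Difference = 37.898 − 37.80 = 0.10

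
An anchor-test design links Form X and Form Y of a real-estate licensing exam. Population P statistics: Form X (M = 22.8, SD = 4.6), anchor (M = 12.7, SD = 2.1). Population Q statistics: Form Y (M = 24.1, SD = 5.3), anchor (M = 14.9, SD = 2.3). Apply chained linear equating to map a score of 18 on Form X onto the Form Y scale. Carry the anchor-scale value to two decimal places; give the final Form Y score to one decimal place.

Form X → anchor (Population P): v = (2.1/4.6)(18 − 22.8) + 12.7 = 10.51
anchor → Form Y (Population Q): y = (5.3/2.3)(10.51 − 14.9) + 24.1 = 14.0

14.0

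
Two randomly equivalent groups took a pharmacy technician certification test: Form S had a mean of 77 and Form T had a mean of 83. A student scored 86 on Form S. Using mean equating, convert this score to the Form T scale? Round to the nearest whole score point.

92

Mean equating: y = x + (M_Y − M_X) = 86 + (83 − 77) = 92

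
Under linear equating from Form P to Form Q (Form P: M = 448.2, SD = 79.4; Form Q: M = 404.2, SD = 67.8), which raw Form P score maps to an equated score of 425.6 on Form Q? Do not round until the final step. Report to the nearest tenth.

Invert y = (SD_Y/SD_X)(x − M_X) + M_Y:
x = (SD_X/SD_Y)(y − M_Y) + M_X = (79.4/67.8)(425.6 − 404.2) + 448.2
x = 1.171091 × 21.400 + 448.2 = 473.3

473.3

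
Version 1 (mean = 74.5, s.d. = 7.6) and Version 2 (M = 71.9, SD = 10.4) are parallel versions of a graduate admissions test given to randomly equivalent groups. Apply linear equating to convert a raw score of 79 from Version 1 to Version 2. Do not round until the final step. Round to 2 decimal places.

78.06

Linear equating: y = (SD_Y/SD_X)(x − M_X) + M_Y
y = (10.4/7.6)(79 − 74.5) + 71.9
y = 1.368421 × 4.5 + 71.9 = 6.1579 + 71.9 = 78.06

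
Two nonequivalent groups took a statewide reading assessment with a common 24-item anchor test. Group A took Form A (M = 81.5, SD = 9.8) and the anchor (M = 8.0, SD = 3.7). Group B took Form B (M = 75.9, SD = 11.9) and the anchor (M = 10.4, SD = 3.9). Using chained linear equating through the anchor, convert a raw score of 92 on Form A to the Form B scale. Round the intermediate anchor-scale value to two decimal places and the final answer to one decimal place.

80.7

Form A → anchor (Group A): v = (3.7/9.8)(92 − 81.5) + 8.0 = 11.96
anchor → Form B (Group B): y = (11.9/3.9)(11.96 − 10.4) + 75.9 = 80.7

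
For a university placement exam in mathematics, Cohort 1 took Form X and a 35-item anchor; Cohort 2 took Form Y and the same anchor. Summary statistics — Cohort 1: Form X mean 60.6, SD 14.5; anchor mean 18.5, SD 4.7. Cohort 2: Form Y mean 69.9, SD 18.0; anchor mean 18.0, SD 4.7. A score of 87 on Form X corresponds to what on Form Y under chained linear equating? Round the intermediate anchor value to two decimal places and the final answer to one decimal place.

104.6

Form X → anchor (Cohort 1): v = (4.7/14.5)(87 − 60.6) + 18.5 = 27.06
anchor → Form Y (Cohort 2): y = (18.0/4.7)(27.06 − 18.0) + 69.9 = 104.6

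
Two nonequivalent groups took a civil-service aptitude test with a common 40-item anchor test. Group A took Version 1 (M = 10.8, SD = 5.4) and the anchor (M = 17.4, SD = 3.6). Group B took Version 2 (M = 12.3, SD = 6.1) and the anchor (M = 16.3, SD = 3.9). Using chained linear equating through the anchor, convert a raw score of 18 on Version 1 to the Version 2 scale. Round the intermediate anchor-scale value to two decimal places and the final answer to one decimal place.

21.5

Version 1 → anchor (Group A): v = (3.6/5.4)(18 − 10.8) + 17.4 = 22.20
anchor → Version 2 (Group B): y = (6.1/3.9)(22.20 − 16.3) + 12.3 = 21.5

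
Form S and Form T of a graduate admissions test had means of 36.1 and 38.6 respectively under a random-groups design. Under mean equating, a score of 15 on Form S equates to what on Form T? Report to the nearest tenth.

17.5

Mean equating: y = x + (M_Y − M_X) = 15 + (38.6 − 36.1) = 17.5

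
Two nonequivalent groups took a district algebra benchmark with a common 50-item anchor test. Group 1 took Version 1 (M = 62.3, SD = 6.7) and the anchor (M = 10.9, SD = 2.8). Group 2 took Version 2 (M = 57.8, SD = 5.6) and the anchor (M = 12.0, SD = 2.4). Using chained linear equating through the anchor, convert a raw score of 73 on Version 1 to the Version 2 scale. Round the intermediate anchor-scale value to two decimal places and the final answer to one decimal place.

Version 1 → anchor (Group 1): v = (2.8/6.7)(73 − 62.3) + 10.9 = 15.37
anchor → Version 2 (Group 2): y = (5.6/2.4)(15.37 − 12.0) + 57.8 = 65.7

65.7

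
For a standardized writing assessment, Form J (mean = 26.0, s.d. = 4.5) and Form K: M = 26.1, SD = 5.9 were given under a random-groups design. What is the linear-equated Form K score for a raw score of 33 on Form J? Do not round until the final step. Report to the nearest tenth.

Linear equating: y = (SD_Y/SD_X)(x − M_X) + M_Y
y = (5.9/4.5)(33 − 26.0) + 26.1
y = 1.311111 × 7.0 + 26.1 = 9.1778 + 26.1 = 35.3

35.3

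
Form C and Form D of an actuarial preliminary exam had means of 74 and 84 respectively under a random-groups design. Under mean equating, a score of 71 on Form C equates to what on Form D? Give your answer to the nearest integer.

81

Mean equating: y = x + (M_Y − M_X) = 71 + (84 − 74) = 81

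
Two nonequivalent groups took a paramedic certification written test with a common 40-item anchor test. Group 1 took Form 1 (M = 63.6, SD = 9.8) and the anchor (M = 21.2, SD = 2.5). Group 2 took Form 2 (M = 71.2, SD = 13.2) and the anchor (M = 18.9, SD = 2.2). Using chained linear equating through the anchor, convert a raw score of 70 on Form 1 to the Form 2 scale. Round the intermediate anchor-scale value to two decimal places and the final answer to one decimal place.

Form 1 → anchor (Group 1): v = (2.5/9.8)(70 − 63.6) + 21.2 = 22.83
anchor → Form 2 (Group 2): y = (13.2/2.2)(22.83 − 18.9) + 71.2 = 94.8

94.8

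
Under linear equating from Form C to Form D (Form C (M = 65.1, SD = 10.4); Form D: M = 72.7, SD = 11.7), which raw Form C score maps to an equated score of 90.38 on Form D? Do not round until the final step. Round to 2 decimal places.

80.82

Invert y = (SD_Y/SD_X)(x − M_X) + M_Y:
x = (SD_X/SD_Y)(y − M_Y) + M_X = (10.4/11.7)(90.38 − 72.7) + 65.1
x = 0.888889 × 17.680 + 65.1 = 80.82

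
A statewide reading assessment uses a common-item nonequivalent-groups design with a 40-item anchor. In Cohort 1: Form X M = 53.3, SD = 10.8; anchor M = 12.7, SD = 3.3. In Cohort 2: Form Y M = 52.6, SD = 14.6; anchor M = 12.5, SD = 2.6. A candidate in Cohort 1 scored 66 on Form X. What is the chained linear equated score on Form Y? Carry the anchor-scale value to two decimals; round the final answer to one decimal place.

75.5

Form X → anchor (Cohort 1): v = (3.3/10.8)(66 − 53.3) + 12.7 = 16.58
anchor → Form Y (Cohort 2): y = (14.6/2.6)(16.58 − 12.5) + 52.6 = 75.5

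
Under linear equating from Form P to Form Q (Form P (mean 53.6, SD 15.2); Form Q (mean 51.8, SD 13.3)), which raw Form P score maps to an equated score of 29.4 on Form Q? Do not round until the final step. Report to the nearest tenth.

28.0

Invert y = (SD_Y/SD_X)(x − M_X) + M_Y:
x = (SD_X/SD_Y)(y − M_Y) + M_X = (15.2/13.3)(29.4 − 51.8) + 53.6
x = 1.142857 × -22.400 + 53.6 = 28.0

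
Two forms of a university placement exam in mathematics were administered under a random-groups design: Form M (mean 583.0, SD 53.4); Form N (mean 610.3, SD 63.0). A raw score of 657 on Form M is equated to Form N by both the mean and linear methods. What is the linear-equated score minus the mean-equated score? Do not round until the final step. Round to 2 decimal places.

13.30

Mean-equated: 657 + (610.3 − 583.0) = 684.30
Linear-equated: (63.0/53.4)(657 − 583.0) + 610.3 = 697.603
Difference = 697.603 − 684.30 = 13.30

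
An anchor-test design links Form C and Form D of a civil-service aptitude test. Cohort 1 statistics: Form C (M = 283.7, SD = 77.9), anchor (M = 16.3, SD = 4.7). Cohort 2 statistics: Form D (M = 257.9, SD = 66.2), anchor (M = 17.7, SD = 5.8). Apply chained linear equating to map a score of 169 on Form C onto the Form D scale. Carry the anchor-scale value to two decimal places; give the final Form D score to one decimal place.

Form C → anchor (Cohort 1): v = (4.7/77.9)(169 − 283.7) + 16.3 = 9.38
anchor → Form D (Cohort 2): y = (66.2/5.8)(9.38 − 17.7) + 257.9 = 162.9

162.9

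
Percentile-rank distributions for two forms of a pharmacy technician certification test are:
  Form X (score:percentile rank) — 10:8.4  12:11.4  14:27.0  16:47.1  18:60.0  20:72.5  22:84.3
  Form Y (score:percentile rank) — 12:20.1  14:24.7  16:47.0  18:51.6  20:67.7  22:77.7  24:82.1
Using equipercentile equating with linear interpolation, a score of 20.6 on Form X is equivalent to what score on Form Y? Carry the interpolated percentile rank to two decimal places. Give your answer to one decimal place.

21.7

PR of 20.6 on Form X: 72.5 + (20.6 − 20)/(22 − 20) × (84.3 − 72.5) = 76.04
On Form Y, PR 76.04 falls between score 20 (PR 67.7) and 22 (PR 77.7).
Interpolate: 20 + (76.04 − 67.7)/(77.7 − 67.7) × (22 − 20) = 21.7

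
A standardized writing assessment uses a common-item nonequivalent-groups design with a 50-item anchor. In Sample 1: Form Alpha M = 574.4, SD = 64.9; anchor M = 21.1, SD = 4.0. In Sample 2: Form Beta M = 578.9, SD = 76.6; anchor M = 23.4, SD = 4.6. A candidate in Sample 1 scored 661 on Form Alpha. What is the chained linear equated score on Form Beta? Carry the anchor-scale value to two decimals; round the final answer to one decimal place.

629.5

Form Alpha → anchor (Sample 1): v = (4.0/64.9)(661 − 574.4) + 21.1 = 26.44
anchor → Form Beta (Sample 2): y = (76.6/4.6)(26.44 − 23.4) + 578.9 = 629.5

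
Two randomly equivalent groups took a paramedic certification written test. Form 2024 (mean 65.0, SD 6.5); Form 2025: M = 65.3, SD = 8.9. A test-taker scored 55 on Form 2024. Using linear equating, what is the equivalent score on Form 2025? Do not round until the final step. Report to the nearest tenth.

51.6

Linear equating: y = (SD_Y/SD_X)(x − M_X) + M_Y
y = (8.9/6.5)(55 − 65.0) + 65.3
y = 1.369231 × -10.0 + 65.3 = -13.6923 + 65.3 = 51.6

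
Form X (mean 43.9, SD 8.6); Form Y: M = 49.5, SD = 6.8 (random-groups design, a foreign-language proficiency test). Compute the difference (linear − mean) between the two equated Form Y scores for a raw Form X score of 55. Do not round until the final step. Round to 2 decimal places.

-2.32

Mean-equated: 55 + (49.5 − 43.9) = 60.60
Linear-equated: (6.8/8.6)(55 − 43.9) + 49.5 = 58.277
Difference = 58.277 − 60.60 = -2.32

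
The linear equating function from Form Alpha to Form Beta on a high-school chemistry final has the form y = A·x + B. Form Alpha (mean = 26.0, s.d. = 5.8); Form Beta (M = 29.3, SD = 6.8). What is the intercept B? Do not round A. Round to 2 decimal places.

A = SD_Y / SD_X = 6.8 / 5.8 = 1.172414
B = M_Y − A·M_X = 29.3 − 1.172414 × 26.0 = -1.18

-1.18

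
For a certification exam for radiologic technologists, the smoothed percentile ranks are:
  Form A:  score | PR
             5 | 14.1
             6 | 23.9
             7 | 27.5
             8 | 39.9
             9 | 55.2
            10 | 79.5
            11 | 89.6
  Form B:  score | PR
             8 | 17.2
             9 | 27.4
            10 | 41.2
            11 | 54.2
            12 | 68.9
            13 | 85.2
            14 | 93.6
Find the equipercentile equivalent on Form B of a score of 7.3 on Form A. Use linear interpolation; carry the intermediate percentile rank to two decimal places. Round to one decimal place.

PR of 7.3 on Form A: 27.5 + (7.3 − 7)/(8 − 7) × (39.9 − 27.5) = 31.22
On Form B, PR 31.22 falls between score 9 (PR 27.4) and 10 (PR 41.2).
Interpolate: 9 + (31.22 − 27.4)/(41.2 − 27.4) × (10 − 9) = 9.3

9.3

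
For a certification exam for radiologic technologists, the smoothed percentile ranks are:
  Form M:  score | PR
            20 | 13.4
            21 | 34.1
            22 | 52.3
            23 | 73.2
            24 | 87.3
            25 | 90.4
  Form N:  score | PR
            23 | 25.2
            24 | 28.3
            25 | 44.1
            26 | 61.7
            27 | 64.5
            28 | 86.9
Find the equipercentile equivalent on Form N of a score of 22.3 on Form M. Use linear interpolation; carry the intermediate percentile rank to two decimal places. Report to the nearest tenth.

25.8

PR of 22.3 on Form M: 52.3 + (22.3 − 22)/(23 − 22) × (73.2 − 52.3) = 58.57
On Form N, PR 58.57 falls between score 25 (PR 44.1) and 26 (PR 61.7).
Interpolate: 25 + (58.57 − 44.1)/(61.7 − 44.1) × (26 − 25) = 25.8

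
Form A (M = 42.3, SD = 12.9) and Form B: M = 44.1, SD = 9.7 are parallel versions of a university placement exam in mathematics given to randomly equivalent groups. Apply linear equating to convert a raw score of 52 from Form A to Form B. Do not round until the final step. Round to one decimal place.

Linear equating: y = (SD_Y/SD_X)(x − M_X) + M_Y
y = (9.7/12.9)(52 − 42.3) + 44.1
y = 0.751938 × 9.7 + 44.1 = 7.2938 + 44.1 = 51.4

51.4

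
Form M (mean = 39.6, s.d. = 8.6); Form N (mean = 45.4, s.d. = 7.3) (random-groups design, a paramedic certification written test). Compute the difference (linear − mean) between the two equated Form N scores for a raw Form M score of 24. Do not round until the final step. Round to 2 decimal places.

2.36

Mean-equated: 24 + (45.4 − 39.6) = 29.80
Linear-equated: (7.3/8.6)(24 − 39.6) + 45.4 = 32.158
Difference = 32.158 − 29.80 = 2.36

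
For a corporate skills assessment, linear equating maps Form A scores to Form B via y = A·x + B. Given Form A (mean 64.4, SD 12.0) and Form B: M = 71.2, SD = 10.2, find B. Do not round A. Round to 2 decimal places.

16.46

A = SD_Y / SD_X = 10.2 / 12.0 = 0.850000
B = M_Y − A·M_X = 71.2 − 0.850000 × 64.4 = 16.46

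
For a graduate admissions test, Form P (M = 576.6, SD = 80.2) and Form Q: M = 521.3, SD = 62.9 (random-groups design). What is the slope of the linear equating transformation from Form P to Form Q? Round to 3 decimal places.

0.784

A = SD_Y / SD_X = 62.9 / 80.2 = 0.784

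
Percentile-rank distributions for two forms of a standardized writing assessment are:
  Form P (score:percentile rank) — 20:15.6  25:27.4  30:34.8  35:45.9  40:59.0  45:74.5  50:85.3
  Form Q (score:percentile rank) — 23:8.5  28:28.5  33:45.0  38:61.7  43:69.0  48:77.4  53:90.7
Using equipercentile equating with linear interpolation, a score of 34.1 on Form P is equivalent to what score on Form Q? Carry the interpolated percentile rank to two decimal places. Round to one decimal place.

32.7

PR of 34.1 on Form P: 34.8 + (34.1 − 30)/(35 − 30) × (45.9 − 34.8) = 43.90
On Form Q, PR 43.90 falls between score 28 (PR 28.5) and 33 (PR 45.0).
Interpolate: 28 + (43.90 − 28.5)/(45.0 − 28.5) × (33 − 28) = 32.7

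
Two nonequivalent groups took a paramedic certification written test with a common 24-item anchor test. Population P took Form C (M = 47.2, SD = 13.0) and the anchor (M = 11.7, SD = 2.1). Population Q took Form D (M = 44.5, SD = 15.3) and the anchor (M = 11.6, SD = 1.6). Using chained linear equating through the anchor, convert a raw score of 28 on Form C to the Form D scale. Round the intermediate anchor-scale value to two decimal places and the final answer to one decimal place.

Form C → anchor (Population P): v = (2.1/13.0)(28 − 47.2) + 11.7 = 8.60
anchor → Form D (Population Q): y = (15.3/1.6)(8.60 − 11.6) + 44.5 = 15.8

15.8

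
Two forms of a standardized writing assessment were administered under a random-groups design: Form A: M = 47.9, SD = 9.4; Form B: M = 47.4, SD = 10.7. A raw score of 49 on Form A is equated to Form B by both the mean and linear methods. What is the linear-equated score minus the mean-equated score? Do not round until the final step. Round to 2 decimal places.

0.15

Mean-equated: 49 + (47.4 − 47.9) = 48.50
Linear-equated: (10.7/9.4)(49 − 47.9) + 47.4 = 48.652
Difference = 48.652 − 48.50 = 0.15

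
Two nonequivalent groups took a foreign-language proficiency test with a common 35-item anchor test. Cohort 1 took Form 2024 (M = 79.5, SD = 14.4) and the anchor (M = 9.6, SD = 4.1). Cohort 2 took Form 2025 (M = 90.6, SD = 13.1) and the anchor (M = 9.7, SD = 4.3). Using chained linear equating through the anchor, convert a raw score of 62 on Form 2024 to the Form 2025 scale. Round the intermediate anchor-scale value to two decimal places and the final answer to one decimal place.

Form 2024 → anchor (Cohort 1): v = (4.1/14.4)(62 − 79.5) + 9.6 = 4.62
anchor → Form 2025 (Cohort 2): y = (13.1/4.3)(4.62 − 9.7) + 90.6 = 75.1

75.1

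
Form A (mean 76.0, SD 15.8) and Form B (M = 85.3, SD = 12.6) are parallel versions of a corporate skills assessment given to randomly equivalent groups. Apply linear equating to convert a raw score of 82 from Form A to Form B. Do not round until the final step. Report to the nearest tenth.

Linear equating: y = (SD_Y/SD_X)(x − M_X) + M_Y
y = (12.6/15.8)(82 − 76.0) + 85.3
y = 0.797468 × 6.0 + 85.3 = 4.7848 + 85.3 = 90.1

90.1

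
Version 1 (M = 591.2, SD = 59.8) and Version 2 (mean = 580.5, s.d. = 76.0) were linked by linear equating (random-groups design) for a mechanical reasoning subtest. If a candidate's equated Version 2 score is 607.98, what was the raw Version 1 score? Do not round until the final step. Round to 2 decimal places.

Invert y = (SD_Y/SD_X)(x − M_X) + M_Y:
x = (SD_X/SD_Y)(y − M_Y) + M_X = (59.8/76.0)(607.98 − 580.5) + 591.2
x = 0.786842 × 27.480 + 591.2 = 612.82

612.82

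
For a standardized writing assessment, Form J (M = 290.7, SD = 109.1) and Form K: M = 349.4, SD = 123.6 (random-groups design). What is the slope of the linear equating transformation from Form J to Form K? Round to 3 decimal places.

A = SD_Y / SD_X = 123.6 / 109.1 = 1.133

1.133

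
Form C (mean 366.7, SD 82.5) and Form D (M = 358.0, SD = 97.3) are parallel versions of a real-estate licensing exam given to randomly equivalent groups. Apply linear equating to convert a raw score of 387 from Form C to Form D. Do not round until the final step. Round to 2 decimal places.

Linear equating: y = (SD_Y/SD_X)(x − M_X) + M_Y
y = (97.3/82.5)(387 − 366.7) + 358.0
y = 1.179394 × 20.3 + 358.0 = 23.9417 + 358.0 = 381.94

381.94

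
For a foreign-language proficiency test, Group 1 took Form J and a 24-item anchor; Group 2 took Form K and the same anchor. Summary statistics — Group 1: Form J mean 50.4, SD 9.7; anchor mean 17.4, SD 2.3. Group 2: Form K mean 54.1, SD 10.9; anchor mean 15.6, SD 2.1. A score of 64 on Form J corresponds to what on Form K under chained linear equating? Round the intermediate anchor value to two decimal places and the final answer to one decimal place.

80.2

Form J → anchor (Group 1): v = (2.3/9.7)(64 − 50.4) + 17.4 = 20.62
anchor → Form K (Group 2): y = (10.9/2.1)(20.62 − 15.6) + 54.1 = 80.2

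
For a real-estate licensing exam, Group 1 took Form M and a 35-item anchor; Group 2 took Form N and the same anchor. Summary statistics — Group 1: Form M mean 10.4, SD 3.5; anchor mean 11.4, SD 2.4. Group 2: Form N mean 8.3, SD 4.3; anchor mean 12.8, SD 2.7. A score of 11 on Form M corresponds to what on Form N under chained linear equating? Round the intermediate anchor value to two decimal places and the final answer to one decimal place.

Form M → anchor (Group 1): v = (2.4/3.5)(11 − 10.4) + 11.4 = 11.81
anchor → Form N (Group 2): y = (4.3/2.7)(11.81 − 12.8) + 8.3 = 6.7

6.7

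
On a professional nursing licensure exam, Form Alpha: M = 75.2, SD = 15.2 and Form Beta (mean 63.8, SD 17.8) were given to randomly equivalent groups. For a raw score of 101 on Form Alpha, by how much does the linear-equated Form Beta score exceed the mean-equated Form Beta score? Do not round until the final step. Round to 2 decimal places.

4.41

Mean-equated: 101 + (63.8 − 75.2) = 89.60
Linear-equated: (17.8/15.2)(101 − 75.2) + 63.8 = 94.013
Difference = 94.013 − 89.60 = 4.41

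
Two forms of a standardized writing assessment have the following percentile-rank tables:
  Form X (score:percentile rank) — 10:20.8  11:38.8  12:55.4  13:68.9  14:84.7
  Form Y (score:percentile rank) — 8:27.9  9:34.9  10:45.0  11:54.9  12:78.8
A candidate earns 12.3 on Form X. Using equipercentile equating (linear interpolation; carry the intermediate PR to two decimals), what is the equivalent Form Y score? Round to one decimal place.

11.2

PR of 12.3 on Form X: 55.4 + (12.3 − 12)/(13 − 12) × (68.9 − 55.4) = 59.45
On Form Y, PR 59.45 falls between score 11 (PR 54.9) and 12 (PR 78.8).
Interpolate: 11 + (59.45 − 54.9)/(78.8 − 54.9) × (12 − 11) = 11.2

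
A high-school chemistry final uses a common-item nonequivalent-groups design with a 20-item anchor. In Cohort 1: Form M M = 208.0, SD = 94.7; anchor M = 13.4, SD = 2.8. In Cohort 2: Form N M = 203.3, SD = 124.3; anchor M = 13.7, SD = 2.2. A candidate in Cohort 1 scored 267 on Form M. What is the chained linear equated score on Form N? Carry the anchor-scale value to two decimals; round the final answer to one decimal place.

284.7

Form M → anchor (Cohort 1): v = (2.8/94.7)(267 − 208.0) + 13.4 = 15.14
anchor → Form N (Cohort 2): y = (124.3/2.2)(15.14 − 13.7) + 203.3 = 284.7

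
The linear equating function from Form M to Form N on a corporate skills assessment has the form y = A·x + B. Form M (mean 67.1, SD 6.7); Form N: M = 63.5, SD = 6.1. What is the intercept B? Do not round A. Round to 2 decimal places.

A = SD_Y / SD_X = 6.1 / 6.7 = 0.910448
B = M_Y − A·M_X = 63.5 − 0.910448 × 67.1 = 2.41

2.41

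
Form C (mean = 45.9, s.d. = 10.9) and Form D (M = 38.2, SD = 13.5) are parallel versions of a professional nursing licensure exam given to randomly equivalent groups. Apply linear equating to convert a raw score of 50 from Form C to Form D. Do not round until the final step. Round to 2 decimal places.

43.28

Linear equating: y = (SD_Y/SD_X)(x − M_X) + M_Y
y = (13.5/10.9)(50 − 45.9) + 38.2
y = 1.238532 × 4.1 + 38.2 = 5.0780 + 38.2 = 43.28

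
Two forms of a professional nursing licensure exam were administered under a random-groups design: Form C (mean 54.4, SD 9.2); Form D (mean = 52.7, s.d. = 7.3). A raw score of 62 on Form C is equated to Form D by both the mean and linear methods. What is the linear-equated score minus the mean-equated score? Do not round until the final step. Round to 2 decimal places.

Mean-equated: 62 + (52.7 − 54.4) = 60.30
Linear-equated: (7.3/9.2)(62 − 54.4) + 52.7 = 58.730
Difference = 58.730 − 60.30 = -1.57

-1.57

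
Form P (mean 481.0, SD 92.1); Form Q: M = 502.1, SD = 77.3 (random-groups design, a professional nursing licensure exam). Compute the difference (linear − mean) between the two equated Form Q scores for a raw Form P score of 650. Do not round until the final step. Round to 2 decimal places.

Mean-equated: 650 + (502.1 − 481.0) = 671.10
Linear-equated: (77.3/92.1)(650 − 481.0) + 502.1 = 643.943
Difference = 643.943 − 671.10 = -27.16

-27.16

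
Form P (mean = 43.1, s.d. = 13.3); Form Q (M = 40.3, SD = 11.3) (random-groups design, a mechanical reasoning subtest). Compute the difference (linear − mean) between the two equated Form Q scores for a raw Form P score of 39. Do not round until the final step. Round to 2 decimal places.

0.62

Mean-equated: 39 + (40.3 − 43.1) = 36.20
Linear-equated: (11.3/13.3)(39 − 43.1) + 40.3 = 36.817
Difference = 36.817 − 36.20 = 0.62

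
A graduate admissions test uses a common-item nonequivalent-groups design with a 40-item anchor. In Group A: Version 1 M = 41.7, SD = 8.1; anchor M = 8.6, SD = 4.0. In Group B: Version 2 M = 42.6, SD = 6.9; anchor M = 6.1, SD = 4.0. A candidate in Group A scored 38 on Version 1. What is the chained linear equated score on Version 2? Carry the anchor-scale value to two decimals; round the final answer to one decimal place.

43.8

Version 1 → anchor (Group A): v = (4.0/8.1)(38 − 41.7) + 8.6 = 6.77
anchor → Version 2 (Group B): y = (6.9/4.0)(6.77 − 6.1) + 42.6 = 43.8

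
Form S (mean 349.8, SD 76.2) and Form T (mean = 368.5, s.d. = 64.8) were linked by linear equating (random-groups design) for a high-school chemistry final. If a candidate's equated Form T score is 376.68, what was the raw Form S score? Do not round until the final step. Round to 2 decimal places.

359.42

Invert y = (SD_Y/SD_X)(x − M_X) + M_Y:
x = (SD_X/SD_Y)(y − M_Y) + M_X = (76.2/64.8)(376.68 − 368.5) + 349.8
x = 1.175926 × 8.180 + 349.8 = 359.42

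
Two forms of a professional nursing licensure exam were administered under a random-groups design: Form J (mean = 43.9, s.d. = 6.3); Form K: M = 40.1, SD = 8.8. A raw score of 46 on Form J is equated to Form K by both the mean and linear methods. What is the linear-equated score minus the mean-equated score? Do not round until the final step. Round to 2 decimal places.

Mean-equated: 46 + (40.1 − 43.9) = 42.20
Linear-equated: (8.8/6.3)(46 − 43.9) + 40.1 = 43.033
Difference = 43.033 − 42.20 = 0.83

0.83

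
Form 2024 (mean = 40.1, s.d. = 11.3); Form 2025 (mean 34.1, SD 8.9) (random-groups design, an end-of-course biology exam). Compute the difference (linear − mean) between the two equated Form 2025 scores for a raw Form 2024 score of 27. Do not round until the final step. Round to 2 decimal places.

2.78

Mean-equated: 27 + (34.1 − 40.1) = 21.00
Linear-equated: (8.9/11.3)(27 − 40.1) + 34.1 = 23.782
Difference = 23.782 − 21.00 = 2.78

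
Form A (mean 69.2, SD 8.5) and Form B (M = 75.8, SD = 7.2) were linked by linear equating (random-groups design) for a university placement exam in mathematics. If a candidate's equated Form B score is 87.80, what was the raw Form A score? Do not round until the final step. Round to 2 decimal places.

83.37

Invert y = (SD_Y/SD_X)(x − M_X) + M_Y:
x = (SD_X/SD_Y)(y − M_Y) + M_X = (8.5/7.2)(87.80 − 75.8) + 69.2
x = 1.180556 × 12.000 + 69.2 = 83.37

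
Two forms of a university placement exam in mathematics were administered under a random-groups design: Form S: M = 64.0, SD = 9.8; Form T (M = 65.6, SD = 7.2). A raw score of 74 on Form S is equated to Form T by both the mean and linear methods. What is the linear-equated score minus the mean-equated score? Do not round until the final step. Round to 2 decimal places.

-2.65

Mean-equated: 74 + (65.6 − 64.0) = 75.60
Linear-equated: (7.2/9.8)(74 − 64.0) + 65.6 = 72.947
Difference = 72.947 − 75.60 = -2.65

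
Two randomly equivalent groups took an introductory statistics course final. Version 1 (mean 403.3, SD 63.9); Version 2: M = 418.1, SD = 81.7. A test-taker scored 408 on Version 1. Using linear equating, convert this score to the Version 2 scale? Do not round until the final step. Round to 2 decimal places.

424.11

Linear equating: y = (SD_Y/SD_X)(x − M_X) + M_Y
y = (81.7/63.9)(408 − 403.3) + 418.1
y = 1.278560 × 4.7 + 418.1 = 6.0092 + 418.1 = 424.11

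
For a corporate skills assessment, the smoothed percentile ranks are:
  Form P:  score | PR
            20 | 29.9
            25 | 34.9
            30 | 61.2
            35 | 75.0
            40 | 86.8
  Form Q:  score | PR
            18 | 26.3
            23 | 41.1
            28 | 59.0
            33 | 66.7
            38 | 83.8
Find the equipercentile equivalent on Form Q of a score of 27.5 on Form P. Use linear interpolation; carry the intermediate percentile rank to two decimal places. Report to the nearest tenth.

24.9

PR of 27.5 on Form P: 34.9 + (27.5 − 25)/(30 − 25) × (61.2 − 34.9) = 48.05
On Form Q, PR 48.05 falls between score 23 (PR 41.1) and 28 (PR 59.0).
Interpolate: 23 + (48.05 − 41.1)/(59.0 − 41.1) × (28 − 23) = 24.9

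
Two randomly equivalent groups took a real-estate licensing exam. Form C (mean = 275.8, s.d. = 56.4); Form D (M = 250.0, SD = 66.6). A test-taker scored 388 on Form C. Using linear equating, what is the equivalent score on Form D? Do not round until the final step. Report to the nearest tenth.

382.5

Linear equating: y = (SD_Y/SD_X)(x − M_X) + M_Y
y = (66.6/56.4)(388 − 275.8) + 250.0
y = 1.180851 × 112.2 + 250.0 = 132.4915 + 250.0 = 382.5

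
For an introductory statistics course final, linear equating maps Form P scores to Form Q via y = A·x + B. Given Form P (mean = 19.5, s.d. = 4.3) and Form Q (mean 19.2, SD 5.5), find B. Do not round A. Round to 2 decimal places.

-5.74

A = SD_Y / SD_X = 5.5 / 4.3 = 1.279070
B = M_Y − A·M_X = 19.2 − 1.279070 × 19.5 = -5.74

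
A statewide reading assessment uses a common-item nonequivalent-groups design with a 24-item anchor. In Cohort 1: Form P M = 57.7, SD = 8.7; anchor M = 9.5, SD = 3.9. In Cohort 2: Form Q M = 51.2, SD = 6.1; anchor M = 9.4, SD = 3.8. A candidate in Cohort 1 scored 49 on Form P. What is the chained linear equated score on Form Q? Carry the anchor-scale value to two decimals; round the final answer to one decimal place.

45.1

Form P → anchor (Cohort 1): v = (3.9/8.7)(49 − 57.7) + 9.5 = 5.60
anchor → Form Q (Cohort 2): y = (6.1/3.8)(5.60 − 9.4) + 51.2 = 45.1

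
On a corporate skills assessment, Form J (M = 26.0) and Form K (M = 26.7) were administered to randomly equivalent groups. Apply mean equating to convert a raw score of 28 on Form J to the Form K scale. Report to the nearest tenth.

Mean equating: y = x + (M_Y − M_X) = 28 + (26.7 − 26.0) = 28.7

28.7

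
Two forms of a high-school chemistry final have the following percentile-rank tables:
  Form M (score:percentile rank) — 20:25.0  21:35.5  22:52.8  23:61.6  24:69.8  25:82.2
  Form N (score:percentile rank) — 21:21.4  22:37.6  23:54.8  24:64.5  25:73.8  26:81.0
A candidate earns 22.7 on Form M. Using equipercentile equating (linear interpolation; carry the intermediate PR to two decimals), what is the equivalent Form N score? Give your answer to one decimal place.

PR of 22.7 on Form M: 52.8 + (22.7 − 22)/(23 − 22) × (61.6 − 52.8) = 58.96
On Form N, PR 58.96 falls between score 23 (PR 54.8) and 24 (PR 64.5).
Interpolate: 23 + (58.96 − 54.8)/(64.5 − 54.8) × (24 − 23) = 23.4

23.4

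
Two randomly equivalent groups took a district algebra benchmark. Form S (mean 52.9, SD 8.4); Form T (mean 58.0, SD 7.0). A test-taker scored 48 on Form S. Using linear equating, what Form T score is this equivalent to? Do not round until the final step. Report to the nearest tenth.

53.9

Linear equating: y = (SD_Y/SD_X)(x − M_X) + M_Y
y = (7.0/8.4)(48 − 52.9) + 58.0
y = 0.833333 × -4.9 + 58.0 = -4.0833 + 58.0 = 53.9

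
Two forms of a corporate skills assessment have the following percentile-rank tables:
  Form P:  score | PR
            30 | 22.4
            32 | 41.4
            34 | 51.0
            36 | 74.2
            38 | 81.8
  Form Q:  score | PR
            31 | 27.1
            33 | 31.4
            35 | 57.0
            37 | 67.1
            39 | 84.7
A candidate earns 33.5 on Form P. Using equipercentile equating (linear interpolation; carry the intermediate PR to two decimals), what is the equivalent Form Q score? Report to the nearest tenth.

PR of 33.5 on Form P: 41.4 + (33.5 − 32)/(34 − 32) × (51.0 − 41.4) = 48.60
On Form Q, PR 48.60 falls between score 33 (PR 31.4) and 35 (PR 57.0).
Interpolate: 33 + (48.60 − 31.4)/(57.0 − 31.4) × (35 − 33) = 34.3

34.3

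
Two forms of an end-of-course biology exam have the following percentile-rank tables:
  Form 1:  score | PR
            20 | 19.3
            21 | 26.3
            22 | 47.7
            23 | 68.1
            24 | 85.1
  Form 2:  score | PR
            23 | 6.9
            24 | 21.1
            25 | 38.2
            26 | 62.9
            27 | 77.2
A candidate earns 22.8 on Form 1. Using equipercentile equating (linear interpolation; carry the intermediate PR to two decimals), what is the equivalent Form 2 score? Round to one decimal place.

26.1

PR of 22.8 on Form 1: 47.7 + (22.8 − 22)/(23 − 22) × (68.1 − 47.7) = 64.02
On Form 2, PR 64.02 falls between score 26 (PR 62.9) and 27 (PR 77.2).
Interpolate: 26 + (64.02 − 62.9)/(77.2 − 62.9) × (27 − 26) = 26.1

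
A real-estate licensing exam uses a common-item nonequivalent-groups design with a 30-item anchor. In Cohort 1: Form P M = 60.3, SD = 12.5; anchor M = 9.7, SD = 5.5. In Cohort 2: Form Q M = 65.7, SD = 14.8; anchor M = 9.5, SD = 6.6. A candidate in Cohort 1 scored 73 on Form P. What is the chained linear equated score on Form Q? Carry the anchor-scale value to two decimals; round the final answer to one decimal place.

Form P → anchor (Cohort 1): v = (5.5/12.5)(73 − 60.3) + 9.7 = 15.29
anchor → Form Q (Cohort 2): y = (14.8/6.6)(15.29 − 9.5) + 65.7 = 78.7

78.7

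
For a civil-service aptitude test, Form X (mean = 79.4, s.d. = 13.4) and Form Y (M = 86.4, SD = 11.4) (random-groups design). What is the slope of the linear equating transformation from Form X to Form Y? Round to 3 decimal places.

0.851

A = SD_Y / SD_X = 11.4 / 13.4 = 0.851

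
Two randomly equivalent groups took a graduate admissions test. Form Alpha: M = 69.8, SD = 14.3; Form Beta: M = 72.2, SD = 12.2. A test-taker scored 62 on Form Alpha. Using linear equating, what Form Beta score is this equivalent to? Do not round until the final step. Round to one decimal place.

Linear equating: y = (SD_Y/SD_X)(x − M_X) + M_Y
y = (12.2/14.3)(62 − 69.8) + 72.2
y = 0.853147 × -7.8 + 72.2 = -6.6545 + 72.2 = 65.5

65.5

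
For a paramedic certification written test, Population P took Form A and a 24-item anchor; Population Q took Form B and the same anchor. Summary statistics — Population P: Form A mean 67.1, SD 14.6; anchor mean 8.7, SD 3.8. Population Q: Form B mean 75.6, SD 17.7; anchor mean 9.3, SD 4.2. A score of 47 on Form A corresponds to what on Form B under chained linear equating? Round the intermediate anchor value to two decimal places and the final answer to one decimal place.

51.0

Form A → anchor (Population P): v = (3.8/14.6)(47 − 67.1) + 8.7 = 3.47
anchor → Form B (Population Q): y = (17.7/4.2)(3.47 − 9.3) + 75.6 = 51.0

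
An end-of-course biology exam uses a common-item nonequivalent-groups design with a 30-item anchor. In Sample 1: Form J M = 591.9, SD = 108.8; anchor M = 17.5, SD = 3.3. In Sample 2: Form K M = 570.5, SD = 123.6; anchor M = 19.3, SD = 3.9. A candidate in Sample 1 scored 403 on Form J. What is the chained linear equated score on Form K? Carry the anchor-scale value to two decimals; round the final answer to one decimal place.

331.9

Form J → anchor (Sample 1): v = (3.3/108.8)(403 − 591.9) + 17.5 = 11.77
anchor → Form K (Sample 2): y = (123.6/3.9)(11.77 − 19.3) + 570.5 = 331.9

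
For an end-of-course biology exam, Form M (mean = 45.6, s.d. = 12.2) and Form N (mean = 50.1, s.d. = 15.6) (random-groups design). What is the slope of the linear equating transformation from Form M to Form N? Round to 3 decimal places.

1.279

A = SD_Y / SD_X = 15.6 / 12.2 = 1.279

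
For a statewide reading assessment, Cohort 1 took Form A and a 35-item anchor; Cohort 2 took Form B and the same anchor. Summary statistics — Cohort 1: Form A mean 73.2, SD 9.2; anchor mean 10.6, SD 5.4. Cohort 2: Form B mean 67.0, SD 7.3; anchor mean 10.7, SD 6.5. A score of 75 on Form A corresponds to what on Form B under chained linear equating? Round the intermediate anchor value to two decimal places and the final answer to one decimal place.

68.1

Form A → anchor (Cohort 1): v = (5.4/9.2)(75 − 73.2) + 10.6 = 11.66
anchor → Form B (Cohort 2): y = (7.3/6.5)(11.66 − 10.7) + 67.0 = 68.1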